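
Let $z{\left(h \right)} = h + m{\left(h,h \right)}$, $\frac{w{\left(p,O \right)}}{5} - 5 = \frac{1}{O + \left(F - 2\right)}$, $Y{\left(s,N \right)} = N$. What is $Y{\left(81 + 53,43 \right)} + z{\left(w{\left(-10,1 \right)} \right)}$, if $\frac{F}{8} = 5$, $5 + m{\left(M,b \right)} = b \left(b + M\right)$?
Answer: $\frac{2016818}{1521} \approx 1326.0$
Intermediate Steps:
$m{\left(M,b \right)} = -5 + b \left(M + b\right)$ ($m{\left(M,b \right)} = -5 + b \left(b + M\right) = -5 + b \left(M + b\right)$)
$F = 40$ ($F = 8 \cdot 5 = 40$)
$w{\left(p,O \right)} = 25 + \frac{5}{38 + O}$ ($w{\left(p,O \right)} = 25 + \frac{5}{O + \left(40 - 2\right)} = 25 + \frac{5}{O + 38} = 25 + \frac{5}{38 + O}$)
$z{\left(h \right)} = -5 + h + 2 h^{2}$ ($z{\left(h \right)} = h + \left(-5 + h^{2} + h h\right) = h + \left(-5 + h^{2} + h^{2}\right) = h + \left(-5 + 2 h^{2}\right) = -5 + h + 2 h^{2}$)
$Y{\left(81 + 53,43 \right)} + z{\left(w{\left(-10,1 \right)} \right)} = 43 + \left(-5 + \frac{5 \left(191 + 5 \cdot 1\right)}{38 + 1} + 2 \left(\frac{5 \left(191 + 5 \cdot 1\right)}{38 + 1}\right)^{2}\right) = 43 + \left(-5 + \frac{5 \left(191 + 5\right)}{39} + 2 \left(\frac{5 \left(191 + 5\right)}{39}\right)^{2}\right) = 43 + \left(-5 + 5 \cdot \frac{1}{39} \cdot 196 + 2 \left(5 \cdot \frac{1}{39} \cdot 196\right)^{2}\right) = 43 + \left(-5 + \frac{980}{39} + 2 \left(\frac{980}{39}\right)^{2}\right) = 43 + \left(-5 + \frac{980}{39} + 2 \cdot \frac{960400}{1521}\right) = 43 + \left(-5 + \frac{980}{39} + \frac{1920800}{1521}\right) = 43 + \frac{1951415}{1521} = \frac{2016818}{1521}$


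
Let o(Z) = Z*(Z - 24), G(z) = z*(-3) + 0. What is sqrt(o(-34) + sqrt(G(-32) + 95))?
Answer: sqrt(1972 + sqrt(191)) ≈ 44.563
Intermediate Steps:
G(z) = -3*z (G(z) = -3*z + 0 = -3*z)
o(Z) = Z*(-24 + Z)
sqrt(o(-34) + sqrt(G(-32) + 95)) = sqrt(-34*(-24 - 34) + sqrt(-3*(-32) + 95)) = sqrt(-34*(-58) + sqrt(96 + 95)) = sqrt(1972 + sqrt(191))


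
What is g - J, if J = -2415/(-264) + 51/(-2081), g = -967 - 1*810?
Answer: -327089173/183128 ≈ -1786.1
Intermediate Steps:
g = -1777 (g = -967 - 810 = -1777)
J = 1670717/183128 (J = -2415*(-1/264) + 51*(-1/2081) = 805/88 - 51/2081 = 1670717/183128 ≈ 9.1232)
g - J = -1777 - 1*1670717/183128 = -1777 - 1670717/183128 = -327089173/183128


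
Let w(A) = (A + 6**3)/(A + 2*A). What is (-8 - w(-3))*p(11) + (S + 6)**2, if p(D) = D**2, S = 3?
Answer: 5930/3 ≈ 1976.7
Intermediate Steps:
w(A) = (216 + A)/(3*A) (w(A) = (A + 216)/((3*A)) = (216 + A)*(1/(3*A)) = (216 + A)/(3*A))
(-8 - w(-3))*p(11) + (S + 6)**2 = (-8 - (216 - 3)/(3*(-3)))*11**2 + (3 + 6)**2 = (-8 - (-1)*213/(3*3))*121 + 9**2 = (-8 - 1*(-71/3))*121 + 81 = (-8 + 71/3)*121 + 81 = (47/3)*121 + 81 = 5687/3 + 81 = 5930/3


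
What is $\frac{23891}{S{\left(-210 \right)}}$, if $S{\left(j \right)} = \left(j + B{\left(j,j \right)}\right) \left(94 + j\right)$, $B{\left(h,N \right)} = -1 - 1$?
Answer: $\frac{23891}{24592} \approx 0.97149$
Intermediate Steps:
$B{\left(h,N \right)} = -2$ ($B{\left(h,N \right)} = -1 - 1 = -2$)
$S{\left(j \right)} = \left(-2 + j\right) \left(94 + j\right)$ ($S{\left(j \right)} = \left(j - 2\right) \left(94 + j\right) = \left(-2 + j\right) \left(94 + j\right)$)
$\frac{23891}{S{\left(-210 \right)}} = \frac{23891}{-188 + \left(-210\right)^{2} + 92 \left(-210\right)} = \frac{23891}{-188 + 44100 - 19320} = \frac{23891}{24592}$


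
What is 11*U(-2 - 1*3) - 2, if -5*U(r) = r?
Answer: 9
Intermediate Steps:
U(r) = -r/5
11*U(-2 - 1*3) - 2 = 11*(-(-2 - 1*3)/5) - 2 = 11*(-(-2 - 3)/5) - 2 = 11*(-1/5*(-5)) - 2 = 11*1 - 2 = 11 - 2 = 9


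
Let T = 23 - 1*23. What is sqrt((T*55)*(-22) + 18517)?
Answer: sqrt(18517) ≈ 136.08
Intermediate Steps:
T = 0 (T = 23 - 23 = 0)
sqrt((T*55)*(-22) + 18517) = sqrt((0*55)*(-22) + 18517) = sqrt(0*(-22) + 18517) = sqrt(0 + 18517) = sqrt(18517)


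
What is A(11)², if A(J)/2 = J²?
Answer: 58564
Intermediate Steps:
A(J) = 2*J²
A(11)² = (2*11²)² = (2*121)² = 242² = 58564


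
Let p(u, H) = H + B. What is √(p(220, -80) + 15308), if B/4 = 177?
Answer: 8*√249 ≈ 126.24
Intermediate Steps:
B = 708 (B = 4*177 = 708)
p(u, H) = 708 + H (p(u, H) = H + 708 = 708 + H)
√(p(220, -80) + 15308) = √((708 - 80) + 15308) = √(628 + 15308) = √15936 = 8*√249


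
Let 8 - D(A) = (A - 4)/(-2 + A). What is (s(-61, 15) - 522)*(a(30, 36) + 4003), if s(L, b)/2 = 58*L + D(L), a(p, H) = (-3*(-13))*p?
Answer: -353091244/9 ≈ -3.9232e+7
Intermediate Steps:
D(A) = 8 - (-4 + A)/(-2 + A) (D(A) = 8 - (A - 4)/(-2 + A) = 8 - (-4 + A)/(-2 + A))
a(p, H) = 39*p
s(L, b) = 116*L + 2*(-12 + 7*L)/(-2 + L) (s(L, b) = 2*(58*L + (-12 + 7*L)/(-2 + L)) = 116*L + 2*(-12 + 7*L)/(-2 + L))
(s(-61, 15) - 522)*(a(30, 36) + 4003) = (2*(-12 - 109*(-61) + 58*(-61)²)/(-2 - 61) - 522)*(39*30 + 4003) = (2*(-12 + 6649 + 58*3721)/(-63) - 522)*(1170 + 4003) = (2*(-1/63)*(-12 + 6649 + 215818) - 522)*5173 = (2*(-1/63)*222455 - 522)*5173 = (-444910/63 - 522)*5173 = -477796/63*5173 = -353091244/9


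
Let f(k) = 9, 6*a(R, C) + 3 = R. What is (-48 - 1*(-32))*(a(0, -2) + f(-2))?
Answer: -136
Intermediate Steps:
a(R, C) = -½ + R/6
(-48 - 1*(-32))*(a(0, -2) + f(-2)) = (-48 - 1*(-32))*((-½ + (⅙)*0) + 9) = (-48 + 32)*((-½ + 0) + 9) = -16*(-½ + 9) = -16*17/2 = -136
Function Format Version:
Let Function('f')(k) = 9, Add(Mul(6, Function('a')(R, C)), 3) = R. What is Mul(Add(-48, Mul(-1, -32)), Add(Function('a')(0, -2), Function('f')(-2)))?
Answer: -136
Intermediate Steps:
Function('a')(R, C) = Add(Rational(-1, 2), Mul(Rational(1, 6), R))
Mul(Add(-48, Mul(-1, -32)), Add(Function('a')(0, -2), Function('f')(-2))) = Mul(Add(-48, Mul(-1, -32)), Add(Add(Rational(-1, 2), Mul(Rational(1, 6), 0)), 9)) = Mul(Add(-48, 32), Add(Add(Rational(-1, 2), 0), 9)) = Mul(-16, Add(Rational(-1, 2), 9)) = Mul(-16, Rational(17, 2)) = -136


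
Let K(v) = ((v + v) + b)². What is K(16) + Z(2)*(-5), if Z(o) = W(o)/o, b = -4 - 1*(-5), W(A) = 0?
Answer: 1089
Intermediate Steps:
b = 1 (b = -4 + 5 = 1)
Z(o) = 0 (Z(o) = 0/o = 0)
K(v) = (1 + 2*v)² (K(v) = ((v + v) + 1)² = (2*v + 1)² = (1 + 2*v)²)
K(16) + Z(2)*(-5) = (1 + 2*16)² + 0*(-5) = (1 + 32)² + 0 = 33² + 0 = 1089 + 0 = 1089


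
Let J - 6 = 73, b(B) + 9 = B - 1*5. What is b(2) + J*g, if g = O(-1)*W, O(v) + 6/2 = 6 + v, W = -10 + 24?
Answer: 2200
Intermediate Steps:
W = 14
O(v) = 3 + v (O(v) = -3 + (6 + v) = 3 + v)
g = 28 (g = (3 - 1)*14 = 2*14 = 28)
b(B) = -14 + B (b(B) = -9 + (B - 1*5) = -9 + (B - 5) = -9 + (-5 + B) = -14 + B)
J = 79 (J = 6 + 73 = 79)
b(2) + J*g = (-14 + 2) + 79*28 = -12 + 2212 = 2200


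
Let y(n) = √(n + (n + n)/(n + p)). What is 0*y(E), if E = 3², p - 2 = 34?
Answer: 0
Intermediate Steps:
p = 36 (p = 2 + 34 = 36)
E = 9
y(n) = √(n + 2*n/(36 + n)) (y(n) = √(n + (n + n)/(n + 36)) = √(n + (2*n)/(36 + n)) = √(n + 2*n/(36 + n)))
0*y(E) = 0*√(9*(38 + 9)/(36 + 9)) = 0*√(9*47/45) = 0*√(9*(1/45)*47) = 0*√(47/5) = 0*(√235/5) = 0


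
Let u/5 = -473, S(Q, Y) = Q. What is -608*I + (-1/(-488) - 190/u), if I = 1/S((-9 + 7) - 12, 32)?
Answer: 70303615/1615768 ≈ 43.511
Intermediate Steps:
u = -2365 (u = 5*(-473) = -2365)
I = -1/14 (I = 1/((-9 + 7) - 12) = 1/(-2 - 12) = 1/(-14) = -1/14 ≈ -0.071429)
-608*I + (-1/(-488) - 190/u) = -608*(-1/14) + (-1/(-488) - 190/(-2365)) = 304/7 + (-1*(-1/488) - 190*(-1/2365)) = 304/7 + (1/488 + 38/473) = 304/7 + 19017/230824 = 70303615/1615768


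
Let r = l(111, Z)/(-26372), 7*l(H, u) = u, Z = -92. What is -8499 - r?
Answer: -392237372/46151 ≈ -8499.0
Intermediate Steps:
l(H, u) = u/7
r = 23/46151 (r = ((1/7)*(-92))/(-26372) = -92/7*(-1/26372) = 23/46151 ≈ 0.00049836)
-8499 - r = -8499 - 1*23/46151 = -8499 - 23/46151 = -392237372/46151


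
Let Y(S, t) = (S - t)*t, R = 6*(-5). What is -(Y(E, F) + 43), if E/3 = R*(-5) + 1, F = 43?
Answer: -17673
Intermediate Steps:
R = -30
E = 453 (E = 3*(-30*(-5) + 1) = 3*(150 + 1) = 3*151 = 453)
Y(S, t) = t*(S - t)
-(Y(E, F) + 43) = -(43*(453 - 1*43) + 43) = -(43*(453 - 43) + 43) = -(43*410 + 43) = -(17630 + 43) = -1*17673 = -17673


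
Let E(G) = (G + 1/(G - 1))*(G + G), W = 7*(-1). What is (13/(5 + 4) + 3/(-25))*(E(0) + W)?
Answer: -2086/225 ≈ -9.2711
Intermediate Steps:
W = -7
E(G) = 2*G*(G + 1/(-1 + G)) (E(G) = (G + 1/(-1 + G))*(2*G) = 2*G*(G + 1/(-1 + G)))
(13/(5 + 4) + 3/(-25))*(E(0) + W) = (13/(5 + 4) + 3/(-25))*(2*0*(1 + 0² - 1*0)/(-1 + 0) - 7) = (13/9 + 3*(-1/25))*(2*0*(1 + 0 + 0)/(-1) - 7) = (13*(⅑) - 3/25)*(2*0*(-1)*1 - 7) = (13/9 - 3/25)*(0 - 7) = (298/225)*(-7) = -2086/225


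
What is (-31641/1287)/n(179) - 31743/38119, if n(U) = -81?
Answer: -700996414/1324597131 ≈ -0.52921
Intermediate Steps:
(-31641/1287)/n(179) - 31743/38119 = -31641/1287/(-81) - 31743/38119 = -31641*1/1287*(-1/81) - 31743*1/38119 = -10547/429*(-1/81) - 31743/38119 = 10547/34749 - 31743/38119 = -700996414/1324597131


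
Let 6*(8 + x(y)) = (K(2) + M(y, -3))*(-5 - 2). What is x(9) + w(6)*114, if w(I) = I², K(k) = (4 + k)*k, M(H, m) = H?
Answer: 8143/2 ≈ 4071.5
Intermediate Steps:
K(k) = k*(4 + k)
x(y) = -22 - 7*y/6 (x(y) = -8 + ((2*(4 + 2) + y)*(-5 - 2))/6 = -8 + ((2*6 + y)*(-7))/6 = -8 + ((12 + y)*(-7))/6 = -8 + (-84 - 7*y)/6 = -8 + (-14 - 7*y/6) = -22 - 7*y/6)
x(9) + w(6)*114 = (-22 - 7/6*9) + 6²*114 = (-22 - 21/2) + 36*114 = -65/2 + 4104 = 8143/2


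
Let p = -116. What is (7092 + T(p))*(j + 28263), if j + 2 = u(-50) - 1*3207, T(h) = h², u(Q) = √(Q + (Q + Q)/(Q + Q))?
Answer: 514809592 + 143836*I ≈ 5.1481e+8 + 1.4384e+5*I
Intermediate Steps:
u(Q) = √(1 + Q) (u(Q) = √(Q + (2*Q)/((2*Q))) = √(Q + (2*Q)*(1/(2*Q))) = √(Q + 1) = √(1 + Q))
j = -3209 + 7*I (j = -2 + (√(1 - 50) - 1*3207) = -2 + (√(-49) - 3207) = -2 + (7*I - 3207) = -2 + (-3207 + 7*I) = -3209 + 7*I ≈ -3209.0 + 7.0*I)
(7092 + T(p))*(j + 28263) = (7092 + (-116)²)*((-3209 + 7*I) + 28263) = (7092 + 13456)*(25054 + 7*I) = 20548*(25054 + 7*I) = 514809592 + 143836*I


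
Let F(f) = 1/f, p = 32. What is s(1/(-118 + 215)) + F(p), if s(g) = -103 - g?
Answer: -319647/3104 ≈ -102.98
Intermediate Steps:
F(f) = 1/f
s(1/(-118 + 215)) + F(p) = (-103 - 1/(-118 + 215)) + 1/32 = (-103 - 1/97) + 1/32 = -9992/97 + 1/32 = -319647/3104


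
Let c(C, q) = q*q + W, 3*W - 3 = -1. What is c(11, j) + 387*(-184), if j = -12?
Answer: -213190/3 ≈ -71063.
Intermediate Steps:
W = ⅔ (W = 1 + (⅓)*(-1) = 1 - ⅓ = ⅔ ≈ 0.66667)
c(C, q) = ⅔ + q² (c(C, q) = q*q + ⅔ = q² + ⅔ = ⅔ + q²)
c(11, j) + 387*(-184) = (⅔ + (-12)²) + 387*(-184) = (⅔ + 144) - 71208 = 434/3 - 71208 = -213190/3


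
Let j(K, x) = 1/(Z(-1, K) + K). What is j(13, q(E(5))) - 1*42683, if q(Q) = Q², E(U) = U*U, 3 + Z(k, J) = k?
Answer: -384146/9 ≈ -42683.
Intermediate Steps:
Z(k, J) = -3 + k
E(U) = U²
j(K, x) = 1/(-4 + K) (j(K, x) = 1/((-3 - 1) + K) = 1/(-4 + K))
j(13, q(E(5))) - 1*42683 = 1/(-4 + 13) - 1*42683 = 1/9 - 42683 = ⅑ - 42683 = -384146/9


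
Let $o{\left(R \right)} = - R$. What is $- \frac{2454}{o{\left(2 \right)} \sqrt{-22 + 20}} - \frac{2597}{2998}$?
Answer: $- \frac{2597}{2998} - \frac{1227 i \sqrt{2}}{2} \approx -0.86624 - 867.62 i$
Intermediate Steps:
$- \frac{2454}{o{\left(2 \right)} \sqrt{-22 + 20}} - \frac{2597}{2998} = - \frac{2454}{\left(-1\right) 2 \sqrt{-22 + 20}} - \frac{2597}{2998} = - \frac{2454}{\left(-2\right) \sqrt{-2}} - \frac{2597}{2998} = - \frac{2454}{\left(-2\right) i \sqrt{2}} - \frac{2597}{2998} = - 2454 \frac{i \sqrt{2}}{4} - \frac{2597}{2998} = - \frac{1227 i \sqrt{2}}{2} - \frac{2597}{2998} = - \frac{2597}{2998} - \frac{1227 i \sqrt{2}}{2}$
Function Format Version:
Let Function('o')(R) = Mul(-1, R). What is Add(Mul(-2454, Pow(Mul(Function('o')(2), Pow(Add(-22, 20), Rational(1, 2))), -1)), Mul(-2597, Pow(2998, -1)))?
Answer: Add(Rational(-2597, 2998), Mul(Rational(-1227, 2), I, Pow(2, Rational(1, 2)))) ≈ Add(-0.86624, Mul(-867.62, I))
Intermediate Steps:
Add(Mul(-2454, Pow(Mul(Function('o')(2), Pow(Add(-22, 20), Rational(1, 2))), -1)), Mul(-2597, Pow(2998, -1))) = Add(Mul(-2454, Pow(Mul(Mul(-1, 2), Pow(Add(-22, 20), Rational(1, 2))), -1)), Mul(-2597, Pow(2998, -1))) = Add(Mul(-2454, Pow(Mul(-2, Pow(-2, Rational(1, 2))), -1)), Mul(-2597, Rational(1, 2998))) = Add(Mul(-2454, Pow(Mul(-2, Mul(I, Pow(2, Rational(1, 2)))), -1)), Rational(-2597, 2998)) = Add(Mul(-2454, Pow(Mul(-2, I, Pow(2, Rational(1, 2))), -1)), Rational(-2597, 2998)) = Add(Mul(-2454, Mul(Rational(1, 4), I, Pow(2, Rational(1, 2)))), Rational(-2597, 2998)) = Add(Mul(Rational(-1227, 2), I, Pow(2, Rational(1, 2))), Rational(-2597, 2998)) = Add(Rational(-2597, 2998), Mul(Rational(-1227, 2), I, Pow(2, Rational(1, 2))))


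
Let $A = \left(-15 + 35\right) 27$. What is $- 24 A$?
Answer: $-12960$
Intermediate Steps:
$A = 540$ ($A = 20 \cdot 27 = 540$)
$- 24 A = \left(-24\right) 540 = -12960$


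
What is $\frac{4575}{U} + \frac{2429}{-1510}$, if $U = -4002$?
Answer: $- \frac{1385759}{503585} \approx -2.7518$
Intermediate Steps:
$\frac{4575}{U} + \frac{2429}{-1510} = \frac{4575}{-4002} + \frac{2429}{-1510} = 4575 \left(- \frac{1}{4002}\right) + 2429 \left(- \frac{1}{1510}\right) = - \frac{1525}{1334} - \frac{2429}{1510} = - \frac{1385759}{503585}$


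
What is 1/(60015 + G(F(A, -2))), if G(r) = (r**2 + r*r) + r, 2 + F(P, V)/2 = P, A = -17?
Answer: 1/62865 ≈ 1.5907e-5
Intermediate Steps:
F(P, V) = -4 + 2*P
G(r) = r + 2*r**2 (G(r) = (r**2 + r**2) + r = 2*r**2 + r = r + 2*r**2)
1/(60015 + G(F(A, -2))) = 1/(60015 + (-4 + 2*(-17))*(1 + 2*(-4 + 2*(-17)))) = 1/(60015 + (-4 - 34)*(1 + 2*(-4 - 34))) = 1/(60015 - 38*(1 + 2*(-38))) = 1/(60015 - 38*(1 - 76)) = 1/(60015 - 38*(-75)) = 1/(60015 + 2850) = 1/62865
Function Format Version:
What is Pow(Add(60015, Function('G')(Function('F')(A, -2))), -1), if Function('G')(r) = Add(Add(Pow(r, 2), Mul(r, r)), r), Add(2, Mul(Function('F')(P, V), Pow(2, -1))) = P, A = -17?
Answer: Rational(1, 62865) ≈ 1.5907e-5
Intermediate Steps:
Function('F')(P, V) = Add(-4, Mul(2, P))
Function('G')(r) = Add(r, Mul(2, Pow(r, 2))) (Function('G')(r) = Add(Add(Pow(r, 2), Pow(r, 2)), r) = Add(Mul(2, Pow(r, 2)), r) = Add(r, Mul(2, Pow(r, 2))))
Pow(Add(60015, Function('G')(Function('F')(A, -2))), -1) = Pow(Add(60015, Mul(Add(-4, Mul(2, -17)), Add(1, Mul(2, Add(-4, Mul(2, -17)))))), -1) = Pow(Add(60015, Mul(Add(-4, -34), Add(1, Mul(2, Add(-4, -34))))), -1) = Pow(Add(60015, Mul(-38, Add(1, Mul(2, -38)))), -1) = Pow(Add(60015, Mul(-38, Add(1, -76))), -1) = Pow(Add(60015, Mul(-38, -75)), -1) = Pow(Add(60015, 2850), -1) = Pow(62865, -1) = Rational(1, 62865)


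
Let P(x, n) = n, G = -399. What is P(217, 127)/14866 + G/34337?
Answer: -1570735/510453842 ≈ -0.0030771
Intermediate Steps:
P(217, 127)/14866 + G/34337 = 127/14866 - 399/34337 = -1570735/510453842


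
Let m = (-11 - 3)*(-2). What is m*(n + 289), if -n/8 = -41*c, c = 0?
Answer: 8092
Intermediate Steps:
n = 0 (n = -(-328)*0 = -8*0 = 0)
m = 28 (m = -14*(-2) = 28)
m*(n + 289) = 28*(0 + 289) = 28*289 = 8092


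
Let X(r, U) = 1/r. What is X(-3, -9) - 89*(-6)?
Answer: 1601/3 ≈ 533.67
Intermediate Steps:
X(-3, -9) - 89*(-6) = 1/(-3) - 89*(-6) = -⅓ + 534 = 1601/3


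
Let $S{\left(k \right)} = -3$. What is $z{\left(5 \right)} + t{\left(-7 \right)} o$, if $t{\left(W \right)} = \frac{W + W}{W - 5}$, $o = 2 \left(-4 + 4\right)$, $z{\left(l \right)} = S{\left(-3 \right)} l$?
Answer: $-15$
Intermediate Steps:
$z{\left(l \right)} = - 3 l$
$o = 0$ ($o = 2 \cdot 0 = 0$)
$t{\left(W \right)} = \frac{2 W}{-5 + W}$
$z{\left(5 \right)} + t{\left(-7 \right)} o = \left(-3\right) 5 + 2 \left(-7\right) \frac{1}{-5 - 7} \cdot 0 = -15 + 2 \left(-7\right) \frac{1}{-12} \cdot 0 = -15 + 2 \left(-7\right) \left(- \frac{1}{12}\right) 0 = -15 + \frac{7}{6} \cdot 0 = -15 + 0 = -15$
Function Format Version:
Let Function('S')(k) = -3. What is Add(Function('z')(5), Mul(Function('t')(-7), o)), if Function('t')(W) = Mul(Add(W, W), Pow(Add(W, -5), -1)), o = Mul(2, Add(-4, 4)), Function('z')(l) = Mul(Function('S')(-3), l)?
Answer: -15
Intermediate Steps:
Function('z')(l) = Mul(-3, l)
o = 0 (o = Mul(2, 0) = 0)
Function('t')(W) = Mul(2, W, Pow(Add(-5, W), -1)) (Function('t')(W) = Mul(Mul(2, W), Pow(Add(-5, W), -1)) = Mul(2, W, Pow(Add(-5, W), -1)))
Add(Function('z')(5), Mul(Function('t')(-7), o)) = Add(Mul(-3, 5), Mul(Mul(2, -7, Pow(Add(-5, -7), -1)), 0)) = Add(-15, Mul(Mul(2, -7, Pow(-12, -1)), 0)) = Add(-15, Mul(Mul(2, -7, Rational(-1, 12)), 0)) = Add(-15, Mul(Rational(7, 6), 0)) = Add(-15, 0) = -15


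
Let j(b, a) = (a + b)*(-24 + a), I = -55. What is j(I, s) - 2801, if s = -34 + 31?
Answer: -1235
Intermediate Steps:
s = -3
j(b, a) = (-24 + a)*(a + b)
j(I, s) - 2801 = ((-3)² - 24*(-3) - 24*(-55) - 3*(-55)) - 2801 = (9 + 72 + 1320 + 165) - 2801 = 1566 - 2801 = -1235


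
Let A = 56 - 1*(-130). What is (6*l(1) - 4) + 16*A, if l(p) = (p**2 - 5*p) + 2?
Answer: 2960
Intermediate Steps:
A = 186 (A = 56 + 130 = 186)
l(p) = 2 + p**2 - 5*p
(6*l(1) - 4) + 16*A = (6*(2 + 1**2 - 5*1) - 4) + 16*186 = (6*(2 + 1 - 5) - 4) + 2976 = (6*(-2) - 4) + 2976 = (-12 - 4) + 2976 = -16 + 2976 = 2960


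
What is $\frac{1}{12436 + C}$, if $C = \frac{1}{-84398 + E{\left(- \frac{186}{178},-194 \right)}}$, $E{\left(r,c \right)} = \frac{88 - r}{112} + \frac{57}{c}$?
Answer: $\frac{81603603971}{1014822418016460} \approx 8.0412 \cdot 10^{-5}$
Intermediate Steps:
$E{\left(r,c \right)} = \frac{11}{14} + \frac{57}{c} - \frac{r}{112}$ ($E{\left(r,c \right)} = \left(88 - r\right) \frac{1}{112} + \frac{57}{c} = \left(\frac{11}{14} - \frac{r}{112}\right) + \frac{57}{c} = \frac{11}{14} + \frac{57}{c} - \frac{r}{112}$)
$C = - \frac{966896}{81603603971}$ ($C = \frac{1}{-84398 + \frac{6384 - - 194 \left(-88 - \frac{186}{178}\right)}{112 \left(-194\right)}} = \frac{1}{-84398 + \frac{1}{112} \left(- \frac{1}{194}\right) \left(6384 - - 194 \left(-88 - \frac{93}{89}\right)\right)} = \frac{1}{-84398 + \frac{1}{112} \left(- \frac{1}{194}\right) \left(6384 - \left(-194\right) \left(- \frac{7925}{89}\right)\right)} = \frac{1}{-84398 + \frac{1}{112} \left(- \frac{1}{194}\right) \left(6384 - \frac{1537450}{89}\right)} = \frac{1}{-84398 + \frac{1}{112} \left(- \frac{1}{194}\right) \left(- \frac{969274}{89}\right)} = \frac{1}{-84398 + \frac{484637}{966896}} = \frac{1}{- \frac{81603603971}{966896}} = - \frac{966896}{81603603971} \approx -1.1849 \cdot 10^{-5}$)
$\frac{1}{12436 + C} = \frac{1}{12436 - \frac{966896}{81603603971}} = \frac{1}{\frac{1014822418016460}{81603603971}} = \frac{81603603971}{1014822418016460}$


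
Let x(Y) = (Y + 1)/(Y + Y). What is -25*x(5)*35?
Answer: -525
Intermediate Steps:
x(Y) = (1 + Y)/(2*Y) (x(Y) = (1 + Y)/((2*Y)) = (1 + Y)*(1/(2*Y)) = (1 + Y)/(2*Y))
-25*x(5)*35 = -25*(1 + 5)/(2*5)*35 = -25*6/(2*5)*35 = -25*3/5*35 = -15*35 = -525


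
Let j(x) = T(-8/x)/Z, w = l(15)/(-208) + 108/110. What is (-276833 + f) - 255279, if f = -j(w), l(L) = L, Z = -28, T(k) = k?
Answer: -38763849968/72849 ≈ -5.3211e+5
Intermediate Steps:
w = 10407/11440 (w = 15/(-208) + 108/110 = 15*(-1/208) + 108*(1/110) = -15/208 + 54/55 = 10407/11440 ≈ 0.90970)
j(x) = 2/(7*x) (j(x) = -8/x/(-28) = -8/x*(-1/28) = 2/(7*x))
f = -22880/72849 (f = -2/(7*10407/11440) = -2*11440/(7*10407) = -1*22880/72849 = -22880/72849 ≈ -0.31407)
(-276833 + f) - 255279 = (-276833 - 22880/72849) - 255279 = -20167030097/72849 - 255279 = -38763849968/72849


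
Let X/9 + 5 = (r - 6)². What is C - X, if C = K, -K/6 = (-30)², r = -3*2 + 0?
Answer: -6651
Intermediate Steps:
r = -6 (r = -6 + 0 = -6)
X = 1251 (X = -45 + 9*(-6 - 6)² = -45 + 9*(-12)² = -45 + 9*144 = -45 + 1296 = 1251)
K = -5400 (K = -6*(-30)² = -6*900 = -5400)
C = -5400
C - X = -5400 - 1*1251 = -5400 - 1251 = -6651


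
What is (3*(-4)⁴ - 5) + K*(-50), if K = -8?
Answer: 1163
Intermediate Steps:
(3*(-4)⁴ - 5) + K*(-50) = (3*(-4)⁴ - 5) - 8*(-50) = (3*256 - 5) + 400 = (768 - 5) + 400 = 763 + 400 = 1163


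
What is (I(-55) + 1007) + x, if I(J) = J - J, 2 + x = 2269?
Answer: 3274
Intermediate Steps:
x = 2267 (x = -2 + 2269 = 2267)
I(J) = 0
(I(-55) + 1007) + x = (0 + 1007) + 2267 = 1007 + 2267 = 3274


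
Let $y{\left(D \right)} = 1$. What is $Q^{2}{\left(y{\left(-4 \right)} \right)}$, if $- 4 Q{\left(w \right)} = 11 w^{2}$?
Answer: $\frac{121}{16} \approx 7.5625$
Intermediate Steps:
$Q{\left(w \right)} = - \frac{11 w^{2}}{4}$
$Q^{2}{\left(y{\left(-4 \right)} \right)} = \left(- \frac{11 \cdot 1^{2}}{4}\right)^{2} = \left(\left(- \frac{11}{4}\right) 1\right)^{2} = \left(- \frac{11}{4}\right)^{2} = \frac{121}{16}$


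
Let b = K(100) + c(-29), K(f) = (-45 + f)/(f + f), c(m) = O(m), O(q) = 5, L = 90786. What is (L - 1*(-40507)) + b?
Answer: 5251931/40 ≈ 1.3130e+5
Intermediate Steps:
c(m) = 5
K(f) = (-45 + f)/(2*f) (K(f) = (-45 + f)/((2*f)) = (-45 + f)*(1/(2*f)) = (-45 + f)/(2*f))
b = 211/40 (b = (1/2)*(-45 + 100)/100 + 5 = (1/2)*(1/100)*55 + 5 = 11/40 + 5 = 211/40 ≈ 5.2750)
(L - 1*(-40507)) + b = (90786 - 1*(-40507)) + 211/40 = (90786 + 40507) + 211/40 = 131293 + 211/40 = 5251931/40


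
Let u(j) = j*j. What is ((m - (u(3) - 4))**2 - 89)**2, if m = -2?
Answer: 1600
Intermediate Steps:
u(j) = j**2
((m - (u(3) - 4))**2 - 89)**2 = ((-2 - (3**2 - 4))**2 - 89)**2 = ((-2 - (9 - 4))**2 - 89)**2 = ((-2 - 1*5)**2 - 89)**2 = ((-2 - 5)**2 - 89)**2 = ((-7)**2 - 89)**2 = (49 - 89)**2 = (-40)**2 = 1600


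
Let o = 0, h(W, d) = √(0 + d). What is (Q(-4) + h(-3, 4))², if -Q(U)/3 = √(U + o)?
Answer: -32 - 24*I ≈ -32.0 - 24.0*I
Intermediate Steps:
h(W, d) = √d
Q(U) = -3*√U (Q(U) = -3*√(U + 0) = -3*√U)
(Q(-4) + h(-3, 4))² = (-6*I + √4)² = (-6*I + 2)² = (2 - 6*I)²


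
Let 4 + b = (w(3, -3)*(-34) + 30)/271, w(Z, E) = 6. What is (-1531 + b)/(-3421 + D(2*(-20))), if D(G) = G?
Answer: 416159/937931 ≈ 0.44370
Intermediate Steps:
b = -1258/271 (b = -4 + (6*(-34) + 30)/271 = -4 + (-204 + 30)*(1/271) = -4 - 174*1/271 = -4 - 174/271 = -1258/271 ≈ -4.6421)
(-1531 + b)/(-3421 + D(2*(-20))) = (-1531 - 1258/271)/(-3421 + 2*(-20)) = -416159/(271*(-3421 - 40)) = -416159/271/(-3461) = -416159/271*(-1/3461) = 416159/937931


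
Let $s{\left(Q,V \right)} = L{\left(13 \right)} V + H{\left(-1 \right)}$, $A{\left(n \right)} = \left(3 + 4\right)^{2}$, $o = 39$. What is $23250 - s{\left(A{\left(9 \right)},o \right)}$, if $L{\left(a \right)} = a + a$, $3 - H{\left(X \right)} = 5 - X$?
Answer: $22239$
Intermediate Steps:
$H{\left(X \right)} = -2 + X$ ($H{\left(X \right)} = 3 - \left(5 - X\right) = 3 + \left(-5 + X\right) = -2 + X$)
$L{\left(a \right)} = 2 a$
$A{\left(n \right)} = 49$ ($A{\left(n \right)} = 7^{2} = 49$)
$s{\left(Q,V \right)} = -3 + 26 V$ ($s{\left(Q,V \right)} = 2 \cdot 13 V - 3 = 26 V - 3 = -3 + 26 V$)
$23250 - s{\left(A{\left(9 \right)},o \right)} = 23250 - \left(-3 + 26 \cdot 39\right) = 23250 - \left(-3 + 1014\right) = 23250 - 1011 = 22239$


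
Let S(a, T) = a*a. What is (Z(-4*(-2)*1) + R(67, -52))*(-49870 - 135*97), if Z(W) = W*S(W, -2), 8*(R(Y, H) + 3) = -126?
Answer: -124229945/4 ≈ -3.1057e+7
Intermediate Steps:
R(Y, H) = -75/4 (R(Y, H) = -3 + (⅛)*(-126) = -3 - 63/4 = -75/4)
S(a, T) = a²
Z(W) = W³ (Z(W) = W*W² = W³)
(Z(-4*(-2)*1) + R(67, -52))*(-49870 - 135*97) = ((-4*(-2)*1)³ - 75/4)*(-49870 - 135*97) = ((8*1)³ - 75/4)*(-49870 - 13095) = (8³ - 75/4)*(-62965) = (512 - 75/4)*(-62965) = (1973/4)*(-62965) = -124229945/4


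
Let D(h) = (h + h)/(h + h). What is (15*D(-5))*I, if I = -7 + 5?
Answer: -30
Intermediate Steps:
I = -2
D(h) = 1 (D(h) = (2*h)/((2*h)) = (2*h)*(1/(2*h)) = 1)
(15*D(-5))*I = (15*1)*(-2) = 15*(-2) = -30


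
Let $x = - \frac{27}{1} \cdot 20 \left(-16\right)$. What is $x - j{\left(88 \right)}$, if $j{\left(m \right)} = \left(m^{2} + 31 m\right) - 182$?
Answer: $-1650$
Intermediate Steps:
$j{\left(m \right)} = -182 + m^{2} + 31 m$
$x = 8640$ ($x = \left(-27\right) 1 \cdot 20 \left(-16\right) = \left(-27\right) 20 \left(-16\right) = \left(-540\right) \left(-16\right) = 8640$)
$x - j{\left(88 \right)} = 8640 - \left(-182 + 88^{2} + 31 \cdot 88\right) = 8640 - \left(-182 + 7744 + 2728\right) = 8640 - 10290 = -1650$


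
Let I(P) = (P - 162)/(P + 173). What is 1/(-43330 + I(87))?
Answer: -52/2253175 ≈ -2.3079e-5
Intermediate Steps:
I(P) = (-162 + P)/(173 + P)
1/(-43330 + I(87)) = 1/(-43330 + (-162 + 87)/(173 + 87)) = 1/(-43330 - 75/260) = 1/(-43330 + (1/260)*(-75)) = 1/(-43330 - 15/52) = 1/(-2253175/52) = -52/2253175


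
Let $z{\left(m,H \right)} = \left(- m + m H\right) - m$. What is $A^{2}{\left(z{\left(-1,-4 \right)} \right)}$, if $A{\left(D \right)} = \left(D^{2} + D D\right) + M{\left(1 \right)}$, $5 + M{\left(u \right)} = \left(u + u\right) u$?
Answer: $4761$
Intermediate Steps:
$M{\left(u \right)} = -5 + 2 u^{2}$ ($M{\left(u \right)} = -5 + \left(u + u\right) u = -5 + 2 u u = -5 + 2 u^{2}$)
$z{\left(m,H \right)} = - 2 m + H m$ ($z{\left(m,H \right)} = \left(- m + H m\right) - m = - 2 m + H m$)
$A{\left(D \right)} = -3 + 2 D^{2}$ ($A{\left(D \right)} = \left(D^{2} + D D\right) - \left(5 - 2 \cdot 1^{2}\right) = \left(D^{2} + D^{2}\right) + \left(-5 + 2 \cdot 1\right) = 2 D^{2} + \left(-5 + 2\right) = 2 D^{2} - 3 = -3 + 2 D^{2}$)
$A^{2}{\left(z{\left(-1,-4 \right)} \right)} = \left(-3 + 2 \left(- (-2 - 4)\right)^{2}\right)^{2} = \left(-3 + 2 \left(\left(-1\right) \left(-6\right)\right)^{2}\right)^{2} = \left(-3 + 2 \cdot 6^{2}\right)^{2} = \left(-3 + 2 \cdot 36\right)^{2} = \left(-3 + 72\right)^{2} = 69^{2} = 4761$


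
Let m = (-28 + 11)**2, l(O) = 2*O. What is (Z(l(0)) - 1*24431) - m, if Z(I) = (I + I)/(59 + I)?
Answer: -24720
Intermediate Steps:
Z(I) = 2*I/(59 + I) (Z(I) = (2*I)/(59 + I) = 2*I/(59 + I))
m = 289 (m = (-17)**2 = 289)
(Z(l(0)) - 1*24431) - m = (2*(2*0)/(59 + 2*0) - 1*24431) - 1*289 = (2*0/(59 + 0) - 24431) - 289 = (2*0/59 - 24431) - 289 = (2*0*(1/59) - 24431) - 289 = (0 - 24431) - 289 = -24431 - 289 = -24720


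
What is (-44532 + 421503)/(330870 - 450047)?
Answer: -376971/119177 ≈ -3.1631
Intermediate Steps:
(-44532 + 421503)/(330870 - 450047) = 376971/(-119177) = 376971*(-1/119177) = -376971/119177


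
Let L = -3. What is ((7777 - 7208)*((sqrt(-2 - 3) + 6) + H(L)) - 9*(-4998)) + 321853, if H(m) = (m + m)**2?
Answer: 390733 + 569*I*sqrt(5) ≈ 3.9073e+5 + 1272.3*I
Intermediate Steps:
H(m) = 4*m**2 (H(m) = (2*m)**2 = 4*m**2)
((7777 - 7208)*((sqrt(-2 - 3) + 6) + H(L)) - 9*(-4998)) + 321853 = ((7777 - 7208)*((sqrt(-2 - 3) + 6) + 4*(-3)**2) - 9*(-4998)) + 321853 = (569*((sqrt(-5) + 6) + 4*9) + 44982) + 321853 = (569*((I*sqrt(5) + 6) + 36) + 44982) + 321853 = (569*((6 + I*sqrt(5)) + 36) + 44982) + 321853 = (569*(42 + I*sqrt(5)) + 44982) + 321853 = ((23898 + 569*I*sqrt(5)) + 44982) + 321853 = (68880 + 569*I*sqrt(5)) + 321853 = 390733 + 569*I*sqrt(5)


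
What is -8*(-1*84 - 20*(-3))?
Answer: 192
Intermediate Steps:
-8*(-1*84 - 20*(-3)) = -8*(-84 + 60) = -8*(-24) = 192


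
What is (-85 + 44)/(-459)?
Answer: 41/459 ≈ 0.089325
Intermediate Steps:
(-85 + 44)/(-459) = -41*(-1/459) = 41/459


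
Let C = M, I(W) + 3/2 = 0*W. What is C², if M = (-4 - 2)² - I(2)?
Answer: 5625/4 ≈ 1406.3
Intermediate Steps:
I(W) = -3/2 (I(W) = -3/2 + 0*W = -3/2 + 0 = -3/2)
M = 75/2 (M = (-4 - 2)² - 1*(-3/2) = (-6)² + 3/2 = 36 + 3/2 = 75/2 ≈ 37.500)
C = 75/2 ≈ 37.500
C² = (75/2)² = 5625/4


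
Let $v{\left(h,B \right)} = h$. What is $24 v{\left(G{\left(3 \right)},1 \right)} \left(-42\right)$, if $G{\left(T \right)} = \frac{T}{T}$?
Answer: $-1008$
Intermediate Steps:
$G{\left(T \right)} = 1$
$24 v{\left(G{\left(3 \right)},1 \right)} \left(-42\right) = 24 \cdot 1 \left(-42\right) = 24 \left(-42\right) = -1008$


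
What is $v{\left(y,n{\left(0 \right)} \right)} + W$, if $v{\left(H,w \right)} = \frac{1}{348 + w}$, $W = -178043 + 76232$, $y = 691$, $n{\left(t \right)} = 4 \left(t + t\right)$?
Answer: $- \frac{35430227}{348} \approx -1.0181 \cdot 10^{5}$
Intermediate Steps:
$n{\left(t \right)} = 8 t$ ($n{\left(t \right)} = 4 \cdot 2 t = 8 t$)
$W = -101811$
$v{\left(y,n{\left(0 \right)} \right)} + W = \frac{1}{348 + 8 \cdot 0} - 101811 = \frac{1}{348 + 0} - 101811 = \frac{1}{348} - 101811 = - \frac{35430227}{348}$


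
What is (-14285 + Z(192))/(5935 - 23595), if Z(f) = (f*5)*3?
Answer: 2281/3532 ≈ 0.64581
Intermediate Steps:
Z(f) = 15*f (Z(f) = (5*f)*3 = 15*f)
(-14285 + Z(192))/(5935 - 23595) = (-14285 + 15*192)/(5935 - 23595) = (-14285 + 2880)/(-17660) = -11405*(-1/17660) = 2281/3532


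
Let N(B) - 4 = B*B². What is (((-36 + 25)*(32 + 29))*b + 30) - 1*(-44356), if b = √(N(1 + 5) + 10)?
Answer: 44386 - 671*√230 ≈ 34210.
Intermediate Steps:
N(B) = 4 + B³ (N(B) = 4 + B*B² = 4 + B³)
b = √230 (b = √((4 + (1 + 5)³) + 10) = √((4 + 6³) + 10) = √((4 + 216) + 10) = √(220 + 10) = √230 ≈ 15.166)
(((-36 + 25)*(32 + 29))*b + 30) - 1*(-44356) = (((-36 + 25)*(32 + 29))*√230 + 30) - 1*(-44356) = ((-11*61)*√230 + 30) + 44356 = (-671*√230 + 30) + 44356 = (30 - 671*√230) + 44356 = 44386 - 671*√230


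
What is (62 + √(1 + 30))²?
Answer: (62 + √31)² ≈ 4565.4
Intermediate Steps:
(62 + √(1 + 30))² = (62 + √31)²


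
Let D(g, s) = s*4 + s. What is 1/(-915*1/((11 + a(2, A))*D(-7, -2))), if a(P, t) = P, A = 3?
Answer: 26/183 ≈ 0.14208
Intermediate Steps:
D(g, s) = 5*s (D(g, s) = 4*s + s = 5*s)
1/(-915*1/((11 + a(2, A))*D(-7, -2))) = 1/(-915*(-1/(10*(11 + 2)))) = 1/(-915/((-10*13))) = 1/(-915/(-130)) = 1/(-915*(-1/130)) = 1/(183/26) = 26/183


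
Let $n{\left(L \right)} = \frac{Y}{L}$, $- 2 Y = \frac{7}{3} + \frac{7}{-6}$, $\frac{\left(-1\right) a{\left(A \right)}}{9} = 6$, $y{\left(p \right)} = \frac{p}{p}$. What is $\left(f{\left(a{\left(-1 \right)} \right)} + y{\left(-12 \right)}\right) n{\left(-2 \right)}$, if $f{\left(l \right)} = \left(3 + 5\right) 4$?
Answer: $\frac{77}{8} \approx 9.625$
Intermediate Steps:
$y{\left(p \right)} = 1$
$a{\left(A \right)} = -54$ ($a{\left(A \right)} = \left(-9\right) 6 = -54$)
$Y = - \frac{7}{12}$ ($Y = - \frac{\frac{7}{3} + \frac{7}{-6}}{2} = - \frac{7 \cdot \frac{1}{3} + 7 \left(- \frac{1}{6}\right)}{2} = - \frac{\frac{7}{3} - \frac{7}{6}}{2} = \left(- \frac{1}{2}\right) \frac{7}{6} = - \frac{7}{12} \approx -0.58333$)
$f{\left(l \right)} = 32$ ($f{\left(l \right)} = 8 \cdot 4 = 32$)
$n{\left(L \right)} = - \frac{7}{12 L}$
$\left(f{\left(a{\left(-1 \right)} \right)} + y{\left(-12 \right)}\right) n{\left(-2 \right)} = \left(32 + 1\right) \left(- \frac{7}{12 \left(-2\right)}\right) = 33 \left(\left(- \frac{7}{12}\right) \left(- \frac{1}{2}\right)\right) = 33 \cdot \frac{7}{24} = \frac{77}{8}$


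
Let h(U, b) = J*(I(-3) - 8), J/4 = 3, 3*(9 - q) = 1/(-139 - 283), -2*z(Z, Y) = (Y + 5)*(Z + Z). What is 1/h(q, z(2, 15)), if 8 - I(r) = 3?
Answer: -1/36 ≈ -0.027778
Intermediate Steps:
z(Z, Y) = -Z*(5 + Y) (z(Z, Y) = -(Y + 5)*(Z + Z)/2 = -(5 + Y)*2*Z/2 = -Z*(5 + Y))
I(r) = 5 (I(r) = 8 - 1*3 = 8 - 3 = 5)
q = 11395/1266 (q = 9 - 1/(3*(-139 - 283)) = 9 - ⅓/(-422) = 9 - ⅓*(-1/422) = 9 + 1/1266 = 11395/1266 ≈ 9.0008)
J = 12 (J = 4*3 = 12)
h(U, b) = -36 (h(U, b) = 12*(5 - 8) = 12*(-3) = -36)
1/h(q, z(2, 15)) = 1/(-36) = -1/36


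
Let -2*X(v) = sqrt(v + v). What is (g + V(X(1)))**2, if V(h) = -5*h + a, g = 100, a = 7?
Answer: 22923/2 + 535*sqrt(2) ≈ 12218.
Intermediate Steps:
X(v) = -sqrt(2)*sqrt(v)/2 (X(v) = -sqrt(v + v)/2 = -sqrt(2)*sqrt(v)/2)
V(h) = 7 - 5*h (V(h) = -5*h + 7 = 7 - 5*h)
(g + V(X(1)))**2 = (100 + (7 - (-5)*sqrt(2)*sqrt(1)/2))**2 = (100 + (7 - (-5)*sqrt(2)/2))**2 = (100 + (7 + 5*sqrt(2)/2))**2 = (107 + 5*sqrt(2)/2)**2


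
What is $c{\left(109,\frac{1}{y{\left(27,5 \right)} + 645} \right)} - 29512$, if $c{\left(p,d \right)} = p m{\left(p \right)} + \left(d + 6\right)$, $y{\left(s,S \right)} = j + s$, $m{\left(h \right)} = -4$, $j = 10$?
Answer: $- \frac{20420443}{682} \approx -29942.0$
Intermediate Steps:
$y{\left(s,S \right)} = 10 + s$
$c{\left(p,d \right)} = 6 + d - 4 p$ ($c{\left(p,d \right)} = p \left(-4\right) + \left(d + 6\right) = - 4 p + \left(6 + d\right) = 6 + d - 4 p$)
$c{\left(109,\frac{1}{y{\left(27,5 \right)} + 645} \right)} - 29512 = \left(6 + \frac{1}{\left(10 + 27\right) + 645} - 436\right) - 29512 = \left(6 + \frac{1}{37 + 645} - 436\right) - 29512 = \left(6 + \frac{1}{682} - 436\right) - 29512 = - \frac{293259}{682} - 29512 = - \frac{20420443}{682}$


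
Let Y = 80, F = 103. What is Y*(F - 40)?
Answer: 5040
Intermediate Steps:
Y*(F - 40) = 80*(103 - 40) = 80*63 = 5040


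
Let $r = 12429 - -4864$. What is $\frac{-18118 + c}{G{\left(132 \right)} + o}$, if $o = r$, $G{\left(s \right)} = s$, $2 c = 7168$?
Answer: $- \frac{14534}{17425} \approx -0.83409$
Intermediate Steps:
$c = 3584$ ($c = \frac{1}{2} \cdot 7168 = 3584$)
$r = 17293$ ($r = 12429 + 4864 = 17293$)
$o = 17293$
$\frac{-18118 + c}{G{\left(132 \right)} + o} = \frac{-18118 + 3584}{132 + 17293} = - \frac{14534}{17425}$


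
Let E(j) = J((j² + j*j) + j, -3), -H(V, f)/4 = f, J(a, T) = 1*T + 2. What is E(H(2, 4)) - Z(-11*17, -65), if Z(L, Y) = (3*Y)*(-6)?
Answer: -1171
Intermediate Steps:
J(a, T) = 2 + T (J(a, T) = T + 2 = 2 + T)
H(V, f) = -4*f
Z(L, Y) = -18*Y
E(j) = -1 (E(j) = 2 - 3 = -1)
E(H(2, 4)) - Z(-11*17, -65) = -1 - (-18)*(-65) = -1 - 1*1170 = -1 - 1170 = -1171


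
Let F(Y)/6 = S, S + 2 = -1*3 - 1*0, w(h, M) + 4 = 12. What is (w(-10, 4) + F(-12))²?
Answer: 484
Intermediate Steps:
w(h, M) = 8 (w(h, M) = -4 + 12 = 8)
S = -5 (S = -2 + (-1*3 - 1*0) = -2 + (-3 + 0) = -2 - 3 = -5)
F(Y) = -30 (F(Y) = 6*(-5) = -30)
(w(-10, 4) + F(-12))² = (8 - 30)² = (-22)² = 484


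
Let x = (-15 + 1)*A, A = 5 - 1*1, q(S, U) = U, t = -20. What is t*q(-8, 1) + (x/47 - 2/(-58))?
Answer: -28837/1363 ≈ -21.157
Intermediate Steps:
A = 4 (A = 5 - 1 = 4)
x = -56 (x = (-15 + 1)*4 = -14*4 = -56)
t*q(-8, 1) + (x/47 - 2/(-58)) = -20*1 + (-56/47 - 2/(-58)) = -20 + (-56*1/47 - 2*(-1/58)) = -20 + (-56/47 + 1/29) = -20 - 1577/1363 = -28837/1363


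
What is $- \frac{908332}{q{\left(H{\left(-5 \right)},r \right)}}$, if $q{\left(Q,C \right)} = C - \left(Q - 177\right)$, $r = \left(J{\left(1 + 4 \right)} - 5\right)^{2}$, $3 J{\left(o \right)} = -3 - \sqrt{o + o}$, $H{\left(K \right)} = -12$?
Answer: $- \frac{3327220116}{825653} + \frac{294299568 \sqrt{10}}{4128265} \approx -3804.4$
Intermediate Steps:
$J{\left(o \right)} = -1 - \frac{\sqrt{2} \sqrt{o}}{3}$ ($J{\left(o \right)} = \frac{-3 - \sqrt{o + o}}{3} = \frac{-3 - \sqrt{2 o}}{3} = \frac{-3 - \sqrt{2} \sqrt{o}}{3} = -1 - \frac{\sqrt{2} \sqrt{o}}{3}$)
$r = \left(-6 - \frac{\sqrt{10}}{3}\right)^{2}$ ($r = \left(\left(-1 - \frac{\sqrt{2} \sqrt{1 + 4}}{3}\right) - 5\right)^{2} = \left(\left(-1 - \frac{\sqrt{2} \sqrt{5}}{3}\right) - 5\right)^{2} = \left(\left(-1 - \frac{\sqrt{10}}{3}\right) - 5\right)^{2} = \left(-6 - \frac{\sqrt{10}}{3}\right)^{2} \approx 49.76$)
$q{\left(Q,C \right)} = 177 + C - Q$ ($q{\left(Q,C \right)} = C - \left(Q - 177\right) = C - \left(-177 + Q\right) = 177 + C - Q$)
$- \frac{908332}{q{\left(H{\left(-5 \right)},r \right)}} = - \frac{908332}{177 + \frac{\left(18 + \sqrt{10}\right)^{2}}{9} - -12} = - \frac{908332}{177 + \frac{\left(18 + \sqrt{10}\right)^{2}}{9} + 12} = - \frac{908332}{189 + \frac{\left(18 + \sqrt{10}\right)^{2}}{9}}$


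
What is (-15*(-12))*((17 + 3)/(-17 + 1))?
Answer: -225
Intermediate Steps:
(-15*(-12))*((17 + 3)/(-17 + 1)) = 180*(20/(-16)) = 180*(20*(-1/16)) = 180*(-5/4) = -225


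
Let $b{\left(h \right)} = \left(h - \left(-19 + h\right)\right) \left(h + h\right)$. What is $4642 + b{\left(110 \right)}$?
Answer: $8822$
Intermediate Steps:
$b{\left(h \right)} = 38 h$ ($b{\left(h \right)} = 19 \cdot 2 h = 38 h$)
$4642 + b{\left(110 \right)} = 4642 + 38 \cdot 110 = 4642 + 4180 = 8822$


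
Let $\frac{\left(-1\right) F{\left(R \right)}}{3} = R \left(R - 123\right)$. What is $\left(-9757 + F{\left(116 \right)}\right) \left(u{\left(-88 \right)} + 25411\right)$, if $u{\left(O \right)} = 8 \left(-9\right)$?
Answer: $-185506819$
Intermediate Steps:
$u{\left(O \right)} = -72$
$F{\left(R \right)} = - 3 R \left(-123 + R\right)$ ($F{\left(R \right)} = - 3 R \left(R - 123\right) = - 3 R \left(-123 + R\right)$)
$\left(-9757 + F{\left(116 \right)}\right) \left(u{\left(-88 \right)} + 25411\right) = \left(-9757 + 3 \cdot 116 \left(123 - 116\right)\right) \left(-72 + 25411\right) = \left(-9757 + 3 \cdot 116 \left(123 - 116\right)\right) 25339 = \left(-9757 + 3 \cdot 116 \cdot 7\right) 25339 = \left(-9757 + 2436\right) 25339 = \left(-7321\right) 25339 = -185506819$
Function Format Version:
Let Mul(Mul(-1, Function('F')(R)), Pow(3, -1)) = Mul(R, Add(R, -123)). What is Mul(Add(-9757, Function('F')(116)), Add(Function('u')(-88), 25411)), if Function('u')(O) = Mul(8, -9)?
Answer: -185506819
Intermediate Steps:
Function('u')(O) = -72
Function('F')(R) = Mul(-3, R, Add(-123, R)) (Function('F')(R) = Mul(-3, Mul(R, Add(R, -123))) = Mul(-3, Mul(R, Add(-123, R))) = Mul(-3, R, Add(-123, R)))
Mul(Add(-9757, Function('F')(116)), Add(Function('u')(-88), 25411)) = Mul(Add(-9757, Mul(3, 116, Add(123, Mul(-1, 116)))), Add(-72, 25411)) = Mul(Add(-9757, Mul(3, 116, Add(123, -116))), 25339) = Mul(Add(-9757, Mul(3, 116, 7)), 25339) = Mul(Add(-9757, 2436), 25339) = Mul(-7321, 25339) = -185506819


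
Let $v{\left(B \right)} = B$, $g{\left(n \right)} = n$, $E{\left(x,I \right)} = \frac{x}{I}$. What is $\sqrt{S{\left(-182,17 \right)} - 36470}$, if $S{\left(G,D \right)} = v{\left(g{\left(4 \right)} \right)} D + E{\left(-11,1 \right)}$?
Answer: $i \sqrt{36413} \approx 190.82 i$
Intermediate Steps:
$S{\left(G,D \right)} = -11 + 4 D$ ($S{\left(G,D \right)} = 4 D - \frac{11}{1} = 4 D - 11 = -11 + 4 D$)
$\sqrt{S{\left(-182,17 \right)} - 36470} = \sqrt{\left(-11 + 4 \cdot 17\right) - 36470} = \sqrt{\left(-11 + 68\right) - 36470} = \sqrt{57 - 36470} = \sqrt{-36413} = i \sqrt{36413}$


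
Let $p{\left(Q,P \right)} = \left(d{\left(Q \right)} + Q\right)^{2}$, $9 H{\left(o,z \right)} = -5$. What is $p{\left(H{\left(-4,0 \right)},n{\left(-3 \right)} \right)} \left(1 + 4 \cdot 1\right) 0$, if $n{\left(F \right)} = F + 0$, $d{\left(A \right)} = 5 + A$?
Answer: $0$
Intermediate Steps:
$H{\left(o,z \right)} = - \frac{5}{9}$ ($H{\left(o,z \right)} = \frac{1}{9} \left(-5\right) = - \frac{5}{9}$)
$n{\left(F \right)} = F$
$p{\left(Q,P \right)} = \left(5 + 2 Q\right)^{2}$ ($p{\left(Q,P \right)} = \left(\left(5 + Q\right) + Q\right)^{2} = \left(5 + 2 Q\right)^{2}$)
$p{\left(H{\left(-4,0 \right)},n{\left(-3 \right)} \right)} \left(1 + 4 \cdot 1\right) 0 = \left(5 + 2 \left(- \frac{5}{9}\right)\right)^{2} \left(1 + 4 \cdot 1\right) 0 = \left(5 - \frac{10}{9}\right)^{2} \left(1 + 4\right) 0 = \left(\frac{35}{9}\right)^{2} \cdot 5 \cdot 0 = \frac{1225}{81} \cdot 0 = 0$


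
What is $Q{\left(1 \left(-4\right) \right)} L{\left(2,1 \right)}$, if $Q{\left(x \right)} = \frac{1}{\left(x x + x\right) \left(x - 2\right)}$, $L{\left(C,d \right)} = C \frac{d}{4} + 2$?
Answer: $- \frac{5}{144} \approx -0.034722$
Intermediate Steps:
$L{\left(C,d \right)} = 2 + \frac{C d}{4}$ ($L{\left(C,d \right)} = C d \frac{1}{4} + 2 = C \frac{d}{4} + 2 = \frac{C d}{4} + 2 = 2 + \frac{C d}{4}$)
$Q{\left(x \right)} = \frac{1}{\left(-2 + x\right) \left(x + x^{2}\right)}$ ($Q{\left(x \right)} = \frac{1}{\left(x^{2} + x\right) \left(-2 + x\right)} = \frac{1}{\left(x + x^{2}\right) \left(-2 + x\right)} = \frac{1}{\left(-2 + x\right) \left(x + x^{2}\right)}$)
$Q{\left(1 \left(-4\right) \right)} L{\left(2,1 \right)} = \frac{1}{1 \left(-4\right) \left(-2 + \left(1 \left(-4\right)\right)^{2} - 1 \left(-4\right)\right)} \left(2 + \frac{1}{4} \cdot 2 \cdot 1\right) = \frac{1}{\left(-4\right) \left(-2 + \left(-4\right)^{2} - -4\right)} \left(2 + \frac{1}{2}\right) = - \frac{1}{4 \left(-2 + 16 + 4\right)} \frac{5}{2} = - \frac{1}{4 \cdot 18} \cdot \frac{5}{2} = \left(- \frac{1}{4}\right) \frac{1}{18} \cdot \frac{5}{2} = \left(- \frac{1}{72}\right) \frac{5}{2} = - \frac{5}{144}$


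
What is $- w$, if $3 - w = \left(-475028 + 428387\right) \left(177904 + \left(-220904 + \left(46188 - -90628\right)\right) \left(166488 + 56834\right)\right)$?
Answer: $875849064750909$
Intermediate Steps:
$w = -875849064750909$ ($w = 3 - \left(-475028 + 428387\right) \left(177904 + \left(-220904 + \left(46188 - -90628\right)\right) \left(166488 + 56834\right)\right) = 3 - - 46641 \left(177904 + \left(-220904 + \left(46188 + 90628\right)\right) 223322\right) = 3 - - 46641 \left(177904 + \left(-220904 + 136816\right) 223322\right) = 3 - - 46641 \left(177904 - 18778700336\right) = 3 - \left(-46641\right) \left(-18778522432\right) = 3 - 875849064750912 = -875849064750909$)
$- w = \left(-1\right) \left(-875849064750909\right) = 875849064750909$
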